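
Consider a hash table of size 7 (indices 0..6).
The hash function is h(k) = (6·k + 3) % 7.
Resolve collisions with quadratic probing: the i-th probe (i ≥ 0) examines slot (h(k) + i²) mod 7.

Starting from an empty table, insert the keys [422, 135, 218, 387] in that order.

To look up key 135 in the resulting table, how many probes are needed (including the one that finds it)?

2

422 hashes to 1; slot 1 is free -> place at 1.
135 hashes to 1; 1 taken -> place at 2.
218 hashes to 2; 2 taken -> place at 3.
387 hashes to 1; 1,2 taken -> place at 5.
Table: [—, 422, 135, 218, —, 387, —]
Lookup 135: h=1, probe 1,2 → found at 2.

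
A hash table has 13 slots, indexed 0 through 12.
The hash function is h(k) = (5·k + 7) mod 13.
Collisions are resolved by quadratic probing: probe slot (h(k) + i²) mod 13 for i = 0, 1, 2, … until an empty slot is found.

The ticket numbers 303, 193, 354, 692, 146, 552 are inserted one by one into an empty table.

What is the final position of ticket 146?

5

303: h=1 -> slot 1
193: h=10 -> slot 10
354: h=9 -> slot 9
692: h=9, probe 9,10,0 -> slot 0
146: h=9, probe 9,10,0,5 -> slot 5
552: h=11 -> slot 11
Table: [692, 303, _, _, _, 146, _, _, _, 354, 193, 552, _]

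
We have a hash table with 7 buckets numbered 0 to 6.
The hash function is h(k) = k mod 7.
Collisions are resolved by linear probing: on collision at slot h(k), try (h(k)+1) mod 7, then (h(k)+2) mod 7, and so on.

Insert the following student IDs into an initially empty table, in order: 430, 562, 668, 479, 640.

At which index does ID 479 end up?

5

Insert 430: h=3, slot 3 empty → index 3.
Insert 562: h=2, slot 2 empty → index 2.
Insert 668: h=3, slot 3 occupied → index 4.
Insert 479: h=3, slots 3,4 occupied → index 5.
Insert 640: h=3, slots 3,4,5 occupied → index 6.
Table: [—, —, 562, 430, 668, 479, 640]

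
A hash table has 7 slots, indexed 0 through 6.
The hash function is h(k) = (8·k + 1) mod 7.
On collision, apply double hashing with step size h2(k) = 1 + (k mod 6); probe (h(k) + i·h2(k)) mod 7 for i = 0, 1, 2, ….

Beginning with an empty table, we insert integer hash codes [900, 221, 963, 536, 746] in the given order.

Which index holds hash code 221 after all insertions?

900: h=5 → slot 5
221: h=5, h2=6, probe 5,4 → slot 4
963: h=5, h2=4, probe 5,2 → slot 2
536: h=5, h2=3, probe 5,1 → slot 1
746: h=5, h2=3, probe 5,1,4,0 → slot 0
Table: [746, 536, 963, —, 221, 900, —]

4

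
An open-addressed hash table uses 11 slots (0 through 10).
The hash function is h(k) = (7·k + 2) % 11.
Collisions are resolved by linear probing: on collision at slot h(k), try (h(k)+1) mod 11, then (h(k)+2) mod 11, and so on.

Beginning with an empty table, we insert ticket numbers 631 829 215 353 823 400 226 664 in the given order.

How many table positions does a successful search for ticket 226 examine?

4

Insert 631: h=8, slot 8 empty => index 8.
Insert 829: h=8, slot 8 occupied => index 9.
Insert 215: h=0, slot 0 empty => index 0.
Insert 353: h=9, slot 9 occupied => index 10.
Insert 823: h=10, slots 10,0 occupied => index 1.
Insert 400: h=8, slots 8,9,10,0,1 occupied => index 2.
Insert 226: h=0, slots 0,1,2 occupied => index 3.
Insert 664: h=8, slots 8,9,10,0,1,2,3 occupied => index 4.
Table: [215, 823, 400, 226, 664, -, -, -, 631, 829, 353]
Lookup 226: h=0, probe 0,1,2,3 → found at 3.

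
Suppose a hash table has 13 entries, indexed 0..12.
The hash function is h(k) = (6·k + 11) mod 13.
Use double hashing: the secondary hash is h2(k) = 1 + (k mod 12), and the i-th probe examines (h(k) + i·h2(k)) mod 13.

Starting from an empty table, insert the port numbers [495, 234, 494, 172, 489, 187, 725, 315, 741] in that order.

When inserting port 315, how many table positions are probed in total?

Insert 495: h=4, slot 4 empty → index 4.
Insert 234: h=11, slot 11 empty → index 11.
Insert 494: h=11, h2=3, slot 11 occupied → index 1.
Insert 172: h=3, slot 3 empty → index 3.
Insert 489: h=7, slot 7 empty → index 7.
Insert 187: h=2, slot 2 empty → index 2.
Insert 725: h=6, slot 6 empty → index 6.
Insert 315: h=3, h2=4, slots 3,7,11,2,6 occupied → index 10.
Insert 741: h=11, h2=10, slot 11 occupied → index 8.
Table: [-, 494, 187, 172, 495, -, 725, 489, 741, -, 315, 234, -]

6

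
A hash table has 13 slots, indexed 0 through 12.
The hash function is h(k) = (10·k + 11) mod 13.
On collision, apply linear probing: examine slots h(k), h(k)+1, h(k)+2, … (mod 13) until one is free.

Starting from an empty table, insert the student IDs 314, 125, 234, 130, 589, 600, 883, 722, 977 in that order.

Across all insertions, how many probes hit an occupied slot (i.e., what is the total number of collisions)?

7

314 hashes to 5; slot 5 is free => place at 5.
125 hashes to 0; slot 0 is free => place at 0.
234 hashes to 11; slot 11 is free => place at 11.
130 hashes to 11; 11 taken => place at 12.
589 hashes to 12; 12,0 taken => place at 1.
600 hashes to 5; 5 taken => place at 6.
883 hashes to 1; 1 taken => place at 2.
722 hashes to 3; slot 3 is free => place at 3.
977 hashes to 5; 5,6 taken => place at 7.
Table: [125, 589, 883, 722, —, 314, 600, 977, —, —, —, 234, 130]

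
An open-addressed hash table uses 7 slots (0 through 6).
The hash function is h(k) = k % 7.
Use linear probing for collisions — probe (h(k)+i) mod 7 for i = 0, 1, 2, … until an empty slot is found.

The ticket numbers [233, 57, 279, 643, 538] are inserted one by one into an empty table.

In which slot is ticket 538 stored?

Insert 233: h=2, slot 2 empty => index 2.
Insert 57: h=1, slot 1 empty => index 1.
Insert 279: h=6, slot 6 empty => index 6.
Insert 643: h=6, slot 6 occupied => index 0.
Insert 538: h=6, slots 6,0,1,2 occupied => index 3.
Table: [643, 57, 233, 538, -, -, 279]

3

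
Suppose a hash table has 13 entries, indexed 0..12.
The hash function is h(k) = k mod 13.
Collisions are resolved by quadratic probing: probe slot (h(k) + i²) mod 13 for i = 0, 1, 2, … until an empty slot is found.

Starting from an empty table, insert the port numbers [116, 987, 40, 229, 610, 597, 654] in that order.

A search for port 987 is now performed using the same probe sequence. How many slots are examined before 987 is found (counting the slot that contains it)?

116 hashes to 12; slot 12 is free -> place at 12.
987 hashes to 12; 12 taken -> place at 0.
40 hashes to 1; slot 1 is free -> place at 1.
229 hashes to 8; slot 8 is free -> place at 8.
610 hashes to 12; 12,0 taken -> place at 3.
597 hashes to 12; 12,0,3,8 taken -> place at 2.
654 hashes to 4; slot 4 is free -> place at 4.
Table: [987, 40, 597, 610, 654, _, _, _, 229, _, _, _, 116]
Lookup 987: h=12, probe 12,0 → found at 0.

2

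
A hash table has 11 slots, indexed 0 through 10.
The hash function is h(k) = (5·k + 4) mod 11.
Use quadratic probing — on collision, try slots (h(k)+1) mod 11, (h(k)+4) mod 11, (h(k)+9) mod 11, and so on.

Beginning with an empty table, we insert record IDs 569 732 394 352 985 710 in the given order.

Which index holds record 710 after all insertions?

Insert 569: h=0, slot 0 empty => index 0.
Insert 732: h=1, slot 1 empty => index 1.
Insert 394: h=5, slot 5 empty => index 5.
Insert 352: h=4, slot 4 empty => index 4.
Insert 985: h=1, slot 1 occupied => index 2.
Insert 710: h=1, slots 1,2,5 occupied => index 10.
Table: [569, 732, 985, —, 352, 394, —, —, —, —, 710]

10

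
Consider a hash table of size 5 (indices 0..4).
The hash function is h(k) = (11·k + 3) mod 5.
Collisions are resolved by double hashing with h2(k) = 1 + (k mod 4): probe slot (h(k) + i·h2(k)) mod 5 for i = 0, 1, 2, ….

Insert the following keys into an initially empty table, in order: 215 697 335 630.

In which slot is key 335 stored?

Insert 215: h=3, slot 3 empty -> index 3.
Insert 697: h=0, slot 0 empty -> index 0.
Insert 335: h=3, h2=4, slot 3 occupied -> index 2.
Insert 630: h=3, h2=3, slot 3 occupied -> index 1.
Table: [697, 630, 335, 215, -]

2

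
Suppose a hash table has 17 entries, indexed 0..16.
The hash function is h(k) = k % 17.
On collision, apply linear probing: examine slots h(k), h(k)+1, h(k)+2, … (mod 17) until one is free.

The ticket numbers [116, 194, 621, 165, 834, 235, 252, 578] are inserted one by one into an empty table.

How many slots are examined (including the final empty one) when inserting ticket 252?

3

116 hashes to 14; slot 14 is free → place at 14.
194 hashes to 7; slot 7 is free → place at 7.
621 hashes to 9; slot 9 is free → place at 9.
165 hashes to 12; slot 12 is free → place at 12.
834 hashes to 1; slot 1 is free → place at 1.
235 hashes to 14; 14 taken → place at 15.
252 hashes to 14; 14,15 taken → place at 16.
578 hashes to 0; slot 0 is free → place at 0.
Table: [578, 834, -, -, -, -, -, 194, -, 621, -, -, 165, -, 116, 235, 252]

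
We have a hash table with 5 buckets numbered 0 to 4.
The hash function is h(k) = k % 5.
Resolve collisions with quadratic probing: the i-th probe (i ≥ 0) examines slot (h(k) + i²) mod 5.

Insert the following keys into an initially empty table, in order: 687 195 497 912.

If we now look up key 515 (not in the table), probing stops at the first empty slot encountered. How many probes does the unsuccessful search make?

687 hashes to 2; slot 2 is free -> place at 2.
195 hashes to 0; slot 0 is free -> place at 0.
497 hashes to 2; 2 taken -> place at 3.
912 hashes to 2; 2,3 taken -> place at 1.
Table: [195, 912, 687, 497, ∅]
Lookup 515: h=0, probe 0,1,4 → slot 4 empty, not found.

3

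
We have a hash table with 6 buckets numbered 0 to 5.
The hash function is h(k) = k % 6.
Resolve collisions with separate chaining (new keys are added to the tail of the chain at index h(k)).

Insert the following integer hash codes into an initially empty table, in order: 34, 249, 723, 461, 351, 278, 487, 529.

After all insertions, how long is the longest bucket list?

3

34 -> bucket 4
249 -> bucket 3
723 -> bucket 3 (collision)
461 -> bucket 5
351 -> bucket 3 (collision)
278 -> bucket 2
487 -> bucket 1
529 -> bucket 1 (collision)
Final buckets:
0: _
1: 487 -> 529
2: 278
3: 249 -> 723 -> 351
4: 34
5: 461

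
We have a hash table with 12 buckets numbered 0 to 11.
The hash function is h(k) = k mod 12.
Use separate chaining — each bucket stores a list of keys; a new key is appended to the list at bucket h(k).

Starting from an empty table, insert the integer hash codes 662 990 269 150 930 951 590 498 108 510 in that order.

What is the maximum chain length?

5

Insert 662: h=2, bucket 2 empty → new chain.
Insert 990: h=6, bucket 6 empty → new chain.
Insert 269: h=5, bucket 5 empty → new chain.
Insert 150: h=6, bucket 6 nonempty → append to chain.
Insert 930: h=6, bucket 6 nonempty → append to chain.
Insert 951: h=3, bucket 3 empty → new chain.
Insert 590: h=2, bucket 2 nonempty → append to chain.
Insert 498: h=6, bucket 6 nonempty → append to chain.
Insert 108: h=0, bucket 0 empty → new chain.
Insert 510: h=6, bucket 6 nonempty → append to chain.
Final buckets:
0: 108
1: ∅
2: 662 -> 590
3: 951
4: ∅
5: 269
6: 990 -> 150 -> 930 -> 498 -> 510
7: ∅
8: ∅
9: ∅
10: ∅
11: ∅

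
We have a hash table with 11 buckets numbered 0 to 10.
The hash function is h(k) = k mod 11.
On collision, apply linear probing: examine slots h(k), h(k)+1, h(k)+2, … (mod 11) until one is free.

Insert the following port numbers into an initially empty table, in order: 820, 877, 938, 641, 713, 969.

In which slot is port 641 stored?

820: h=6 -> slot 6
877: h=8 -> slot 8
938: h=3 -> slot 3
641: h=3, probe 3,4 -> slot 4
713: h=9 -> slot 9
969: h=1 -> slot 1
Table: [., 969, ., 938, 641, ., 820, ., 877, 713, .]

4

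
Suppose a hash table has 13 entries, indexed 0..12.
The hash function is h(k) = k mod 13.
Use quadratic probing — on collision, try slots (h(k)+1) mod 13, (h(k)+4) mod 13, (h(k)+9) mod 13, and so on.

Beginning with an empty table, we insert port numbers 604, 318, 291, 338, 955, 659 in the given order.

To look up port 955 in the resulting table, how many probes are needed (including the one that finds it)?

Insert 604: h=6, slot 6 empty → index 6.
Insert 318: h=6, slot 6 occupied → index 7.
Insert 291: h=5, slot 5 empty → index 5.
Insert 338: h=0, slot 0 empty → index 0.
Insert 955: h=6, slots 6,7 occupied → index 10.
Insert 659: h=9, slot 9 empty → index 9.
Table: [338, -, -, -, -, 291, 604, 318, -, 659, 955, -, -]
Lookup 955: h=6, probe 6,7,10 → found at 10.

3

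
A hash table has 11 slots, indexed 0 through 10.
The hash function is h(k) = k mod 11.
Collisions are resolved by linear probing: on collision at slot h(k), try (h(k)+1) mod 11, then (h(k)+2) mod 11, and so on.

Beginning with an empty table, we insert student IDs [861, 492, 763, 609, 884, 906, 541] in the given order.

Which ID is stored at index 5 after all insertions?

861 hashes to 3; slot 3 is free => place at 3.
492 hashes to 8; slot 8 is free => place at 8.
763 hashes to 4; slot 4 is free => place at 4.
609 hashes to 4; 4 taken => place at 5.
884 hashes to 4; 4,5 taken => place at 6.
906 hashes to 4; 4,5,6 taken => place at 7.
541 hashes to 2; slot 2 is free => place at 2.
Table: [∅, ∅, 541, 861, 763, 609, 884, 906, 492, ∅, ∅]

609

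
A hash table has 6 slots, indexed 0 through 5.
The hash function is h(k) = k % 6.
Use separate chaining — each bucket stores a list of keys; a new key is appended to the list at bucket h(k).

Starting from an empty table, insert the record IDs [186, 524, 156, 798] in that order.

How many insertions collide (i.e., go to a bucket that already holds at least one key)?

186 -> bucket 0
524 -> bucket 2
156 -> bucket 0 (collision)
798 -> bucket 0 (collision)
Final buckets:
0: 186 -> 156 -> 798
1: —
2: 524
3: —
4: —
5: —

2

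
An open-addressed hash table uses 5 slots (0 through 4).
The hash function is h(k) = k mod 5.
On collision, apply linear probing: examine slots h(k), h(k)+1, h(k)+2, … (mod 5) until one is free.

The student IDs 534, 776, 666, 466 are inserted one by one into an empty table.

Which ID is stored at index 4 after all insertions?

534 hashes to 4; slot 4 is free → place at 4.
776 hashes to 1; slot 1 is free → place at 1.
666 hashes to 1; 1 taken → place at 2.
466 hashes to 1; 1,2 taken → place at 3.
Table: [-, 776, 666, 466, 534]

534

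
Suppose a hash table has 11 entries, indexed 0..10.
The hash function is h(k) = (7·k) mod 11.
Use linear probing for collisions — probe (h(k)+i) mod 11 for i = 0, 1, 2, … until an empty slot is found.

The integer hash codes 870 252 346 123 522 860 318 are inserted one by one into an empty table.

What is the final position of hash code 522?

5

Insert 870: h=7, slot 7 empty → index 7.
Insert 252: h=4, slot 4 empty → index 4.
Insert 346: h=2, slot 2 empty → index 2.
Insert 123: h=3, slot 3 empty → index 3.
Insert 522: h=2, slots 2,3,4 occupied → index 5.
Insert 860: h=3, slots 3,4,5 occupied → index 6.
Insert 318: h=4, slots 4,5,6,7 occupied → index 8.
Table: [—, —, 346, 123, 252, 522, 860, 870, 318, —, —]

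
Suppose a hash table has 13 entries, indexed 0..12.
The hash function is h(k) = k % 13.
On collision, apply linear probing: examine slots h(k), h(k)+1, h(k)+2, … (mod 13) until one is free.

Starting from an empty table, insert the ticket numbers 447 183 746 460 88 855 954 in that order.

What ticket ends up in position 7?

460

Insert 447: h=5, slot 5 empty -> index 5.
Insert 183: h=1, slot 1 empty -> index 1.
Insert 746: h=5, slot 5 occupied -> index 6.
Insert 460: h=5, slots 5,6 occupied -> index 7.
Insert 88: h=10, slot 10 empty -> index 10.
Insert 855: h=10, slot 10 occupied -> index 11.
Insert 954: h=5, slots 5,6,7 occupied -> index 8.
Table: [∅, 183, ∅, ∅, ∅, 447, 746, 460, 954, ∅, 88, 855, ∅]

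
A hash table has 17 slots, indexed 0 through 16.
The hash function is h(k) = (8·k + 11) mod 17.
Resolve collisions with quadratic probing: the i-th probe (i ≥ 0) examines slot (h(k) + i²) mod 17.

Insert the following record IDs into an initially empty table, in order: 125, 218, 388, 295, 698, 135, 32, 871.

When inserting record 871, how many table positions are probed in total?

125: h=8 → slot 8
218: h=4 → slot 4
388: h=4, probe 4,5 → slot 5
295: h=8, probe 8,9 → slot 9
698: h=2 → slot 2
135: h=3 → slot 3
32: h=12 → slot 12
871: h=9, probe 9,10 → slot 10
Table: [-, -, 698, 135, 218, 388, -, -, 125, 295, 871, -, 32, -, -, -, -]

2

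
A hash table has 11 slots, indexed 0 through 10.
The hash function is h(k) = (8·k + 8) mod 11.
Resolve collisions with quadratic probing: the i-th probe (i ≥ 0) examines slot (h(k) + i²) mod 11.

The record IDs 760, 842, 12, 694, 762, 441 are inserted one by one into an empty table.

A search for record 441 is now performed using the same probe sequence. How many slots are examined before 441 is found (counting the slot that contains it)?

4

760 hashes to 5; slot 5 is free -> place at 5.
842 hashes to 1; slot 1 is free -> place at 1.
12 hashes to 5; 5 taken -> place at 6.
694 hashes to 5; 5,6 taken -> place at 9.
762 hashes to 10; slot 10 is free -> place at 10.
441 hashes to 5; 5,6,9 taken -> place at 3.
Table: [_, 842, _, 441, _, 760, 12, _, _, 694, 762]
Lookup 441: h=5, probe 5,6,9,3 → found at 3.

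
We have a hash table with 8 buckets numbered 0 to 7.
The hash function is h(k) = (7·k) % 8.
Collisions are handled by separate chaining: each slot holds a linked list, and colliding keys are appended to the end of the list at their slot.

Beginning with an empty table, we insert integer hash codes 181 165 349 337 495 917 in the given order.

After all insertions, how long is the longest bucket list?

4

Insert 181: h=3, bucket 3 empty → new chain.
Insert 165: h=3, bucket 3 nonempty → append to chain.
Insert 349: h=3, bucket 3 nonempty → append to chain.
Insert 337: h=7, bucket 7 empty → new chain.
Insert 495: h=1, bucket 1 empty → new chain.
Insert 917: h=3, bucket 3 nonempty → append to chain.
Final buckets:
0: ∅
1: 495
2: ∅
3: 181 -> 165 -> 349 -> 917
4: ∅
5: ∅
6: ∅
7: 337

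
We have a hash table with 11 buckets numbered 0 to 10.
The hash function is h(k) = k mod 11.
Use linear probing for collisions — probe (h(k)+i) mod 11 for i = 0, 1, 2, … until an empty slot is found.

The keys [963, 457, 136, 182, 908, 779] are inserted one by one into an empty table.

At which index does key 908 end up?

Insert 963: h=6, slot 6 empty => index 6.
Insert 457: h=6, slot 6 occupied => index 7.
Insert 136: h=4, slot 4 empty => index 4.
Insert 182: h=6, slots 6,7 occupied => index 8.
Insert 908: h=6, slots 6,7,8 occupied => index 9.
Insert 779: h=9, slot 9 occupied => index 10.
Table: [_, _, _, _, 136, _, 963, 457, 182, 908, 779]

9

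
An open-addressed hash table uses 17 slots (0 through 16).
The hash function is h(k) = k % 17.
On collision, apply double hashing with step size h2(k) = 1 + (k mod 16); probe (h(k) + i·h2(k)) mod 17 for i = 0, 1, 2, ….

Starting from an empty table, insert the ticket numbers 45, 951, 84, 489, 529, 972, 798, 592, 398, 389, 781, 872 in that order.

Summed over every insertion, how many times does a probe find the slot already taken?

10

45 hashes to 11; slot 11 is free → place at 11.
951 hashes to 16; slot 16 is free → place at 16.
84 hashes to 16, h2=5; 16 taken → place at 4.
489 hashes to 13; slot 13 is free → place at 13.
529 hashes to 2; slot 2 is free → place at 2.
972 hashes to 3; slot 3 is free → place at 3.
798 hashes to 16, h2=15; 16 taken → place at 14.
592 hashes to 14, h2=1; 14 taken → place at 15.
398 hashes to 7; slot 7 is free → place at 7.
389 hashes to 15, h2=6; 15,4 taken → place at 10.
781 hashes to 16, h2=14; 16,13,10,7,4 taken → place at 1.
872 hashes to 5; slot 5 is free → place at 5.
Table: [∅, 781, 529, 972, 84, 872, ∅, 398, ∅, ∅, 389, 45, ∅, 489, 798, 592, 951]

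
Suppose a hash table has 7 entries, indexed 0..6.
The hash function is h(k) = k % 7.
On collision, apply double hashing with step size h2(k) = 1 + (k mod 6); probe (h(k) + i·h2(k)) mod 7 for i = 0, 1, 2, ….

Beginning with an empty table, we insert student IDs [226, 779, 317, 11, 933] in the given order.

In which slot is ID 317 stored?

226 hashes to 2; slot 2 is free -> place at 2.
779 hashes to 2, h2=6; 2 taken -> place at 1.
317 hashes to 2, h2=6; 2,1 taken -> place at 0.
11 hashes to 4; slot 4 is free -> place at 4.
933 hashes to 2, h2=4; 2 taken -> place at 6.
Table: [317, 779, 226, -, 11, -, 933]

0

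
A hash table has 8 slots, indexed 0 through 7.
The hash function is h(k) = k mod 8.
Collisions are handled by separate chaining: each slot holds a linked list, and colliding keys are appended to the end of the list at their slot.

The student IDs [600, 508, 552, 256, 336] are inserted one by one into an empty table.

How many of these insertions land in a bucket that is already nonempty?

3

600 -> bucket 0
508 -> bucket 4
552 -> bucket 0 (collision)
256 -> bucket 0 (collision)
336 -> bucket 0 (collision)
Final buckets:
0: 600 -> 552 -> 256 -> 336
1: _
2: _
3: _
4: 508
5: _
6: _
7: _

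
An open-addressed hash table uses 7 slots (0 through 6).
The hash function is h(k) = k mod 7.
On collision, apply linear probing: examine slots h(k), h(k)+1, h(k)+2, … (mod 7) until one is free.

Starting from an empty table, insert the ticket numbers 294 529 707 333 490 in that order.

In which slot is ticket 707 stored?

Insert 294: h=0, slot 0 empty → index 0.
Insert 529: h=4, slot 4 empty → index 4.
Insert 707: h=0, slot 0 occupied → index 1.
Insert 333: h=4, slot 4 occupied → index 5.
Insert 490: h=0, slots 0,1 occupied → index 2.
Table: [294, 707, 490, —, 529, 333, —]

1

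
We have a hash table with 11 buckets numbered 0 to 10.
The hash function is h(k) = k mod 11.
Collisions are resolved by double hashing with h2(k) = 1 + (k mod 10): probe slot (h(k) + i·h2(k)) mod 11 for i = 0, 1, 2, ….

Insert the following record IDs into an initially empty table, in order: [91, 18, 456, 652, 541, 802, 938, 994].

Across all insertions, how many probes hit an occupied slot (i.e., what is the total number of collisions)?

2

91: h=3 -> slot 3
18: h=7 -> slot 7
456: h=5 -> slot 5
652: h=3, h2=3, probe 3,6 -> slot 6
541: h=2 -> slot 2
802: h=10 -> slot 10
938: h=3, h2=9, probe 3,1 -> slot 1
994: h=4 -> slot 4
Table: [., 938, 541, 91, 994, 456, 652, 18, ., ., 802]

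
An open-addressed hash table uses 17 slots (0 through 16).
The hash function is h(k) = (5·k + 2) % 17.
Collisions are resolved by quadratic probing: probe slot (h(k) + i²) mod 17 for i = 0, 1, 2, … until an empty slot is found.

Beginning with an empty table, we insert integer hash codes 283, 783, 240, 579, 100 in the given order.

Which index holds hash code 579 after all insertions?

8

283: h=6 => slot 6
783: h=7 => slot 7
240: h=12 => slot 12
579: h=7, probe 7,8 => slot 8
100: h=9 => slot 9
Table: [_, _, _, _, _, _, 283, 783, 579, 100, _, _, 240, _, _, _, _]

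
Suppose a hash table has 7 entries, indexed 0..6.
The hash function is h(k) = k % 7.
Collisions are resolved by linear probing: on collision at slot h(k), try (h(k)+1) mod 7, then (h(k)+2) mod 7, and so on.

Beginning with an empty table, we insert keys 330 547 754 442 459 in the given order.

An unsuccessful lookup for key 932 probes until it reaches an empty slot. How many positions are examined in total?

6

330 hashes to 1; slot 1 is free → place at 1.
547 hashes to 1; 1 taken → place at 2.
754 hashes to 5; slot 5 is free → place at 5.
442 hashes to 1; 1,2 taken → place at 3.
459 hashes to 4; slot 4 is free → place at 4.
Table: [., 330, 547, 442, 459, 754, .]
Lookup 932: h=1, probe 1,2,3,4,5,6 → slot 6 empty, not found.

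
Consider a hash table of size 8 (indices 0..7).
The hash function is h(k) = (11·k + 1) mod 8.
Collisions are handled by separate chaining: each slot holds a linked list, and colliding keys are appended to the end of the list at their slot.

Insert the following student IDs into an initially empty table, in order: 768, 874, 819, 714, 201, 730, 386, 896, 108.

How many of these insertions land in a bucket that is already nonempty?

4

768 -> bucket 1
874 -> bucket 7
819 -> bucket 2
714 -> bucket 7 (collision)
201 -> bucket 4
730 -> bucket 7 (collision)
386 -> bucket 7 (collision)
896 -> bucket 1 (collision)
108 -> bucket 5
Final buckets:
0: -
1: 768 -> 896
2: 819
3: -
4: 201
5: 108
6: -
7: 874 -> 714 -> 730 -> 386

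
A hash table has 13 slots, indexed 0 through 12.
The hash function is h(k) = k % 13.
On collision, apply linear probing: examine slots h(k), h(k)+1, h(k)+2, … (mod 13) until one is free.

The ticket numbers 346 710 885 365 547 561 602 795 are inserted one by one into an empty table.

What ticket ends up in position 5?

602

346 hashes to 8; slot 8 is free => place at 8.
710 hashes to 8; 8 taken => place at 9.
885 hashes to 1; slot 1 is free => place at 1.
365 hashes to 1; 1 taken => place at 2.
547 hashes to 1; 1,2 taken => place at 3.
561 hashes to 2; 2,3 taken => place at 4.
602 hashes to 4; 4 taken => place at 5.
795 hashes to 2; 2,3,4,5 taken => place at 6.
Table: [∅, 885, 365, 547, 561, 602, 795, ∅, 346, 710, ∅, ∅, ∅]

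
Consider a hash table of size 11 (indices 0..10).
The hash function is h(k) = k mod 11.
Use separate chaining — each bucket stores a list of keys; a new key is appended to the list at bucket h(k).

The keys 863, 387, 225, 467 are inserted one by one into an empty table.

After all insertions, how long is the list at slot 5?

3

863 → bucket 5
387 → bucket 2
225 → bucket 5 (collision)
467 → bucket 5 (collision)
Final buckets:
0: ∅
1: ∅
2: 387
3: ∅
4: ∅
5: 863 -> 225 -> 467
6: ∅
7: ∅
8: ∅
9: ∅
10: ∅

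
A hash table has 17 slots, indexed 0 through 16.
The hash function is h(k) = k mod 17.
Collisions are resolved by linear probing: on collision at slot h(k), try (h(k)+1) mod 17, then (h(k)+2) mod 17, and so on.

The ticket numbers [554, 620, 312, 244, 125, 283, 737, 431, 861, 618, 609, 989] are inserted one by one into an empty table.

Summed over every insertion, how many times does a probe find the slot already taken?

Insert 554: h=10, slot 10 empty → index 10.
Insert 620: h=8, slot 8 empty → index 8.
Insert 312: h=6, slot 6 empty → index 6.
Insert 244: h=6, slot 6 occupied → index 7.
Insert 125: h=6, slots 6,7,8 occupied → index 9.
Insert 283: h=11, slot 11 empty → index 11.
Insert 737: h=6, slots 6,7,8,9,10,11 occupied → index 12.
Insert 431: h=6, slots 6,7,8,9,10,11,12 occupied → index 13.
Insert 861: h=11, slots 11,12,13 occupied → index 14.
Insert 618: h=6, slots 6,7,8,9,10,11,12,13,14 occupied → index 15.
Insert 609: h=14, slots 14,15 occupied → index 16.
Insert 989: h=3, slot 3 empty → index 3.
Table: [∅, ∅, ∅, 989, ∅, ∅, 312, 244, 620, 125, 554, 283, 737, 431, 861, 618, 609]

31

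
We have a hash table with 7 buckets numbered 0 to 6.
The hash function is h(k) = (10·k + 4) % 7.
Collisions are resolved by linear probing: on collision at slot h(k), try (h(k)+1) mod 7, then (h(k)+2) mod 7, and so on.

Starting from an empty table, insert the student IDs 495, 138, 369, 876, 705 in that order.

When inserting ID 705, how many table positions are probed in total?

5

495 hashes to 5; slot 5 is free → place at 5.
138 hashes to 5; 5 taken → place at 6.
369 hashes to 5; 5,6 taken → place at 0.
876 hashes to 0; 0 taken → place at 1.
705 hashes to 5; 5,6,0,1 taken → place at 2.
Table: [369, 876, 705, ., ., 495, 138]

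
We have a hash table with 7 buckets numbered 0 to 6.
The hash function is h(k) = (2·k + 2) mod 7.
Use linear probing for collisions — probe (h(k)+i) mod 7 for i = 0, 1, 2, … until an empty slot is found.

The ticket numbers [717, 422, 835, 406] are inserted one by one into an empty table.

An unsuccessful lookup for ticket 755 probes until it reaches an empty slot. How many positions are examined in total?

717 hashes to 1; slot 1 is free -> place at 1.
422 hashes to 6; slot 6 is free -> place at 6.
835 hashes to 6; 6 taken -> place at 0.
406 hashes to 2; slot 2 is free -> place at 2.
Table: [835, 717, 406, —, —, —, 422]
Lookup 755: h=0, probe 0,1,2,3 → slot 3 empty, not found.

4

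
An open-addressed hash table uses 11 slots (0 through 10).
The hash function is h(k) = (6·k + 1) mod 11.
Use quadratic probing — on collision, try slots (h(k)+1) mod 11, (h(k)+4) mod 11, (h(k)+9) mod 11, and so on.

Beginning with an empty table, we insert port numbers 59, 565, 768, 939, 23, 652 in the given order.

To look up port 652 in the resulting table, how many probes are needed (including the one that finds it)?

59 hashes to 3; slot 3 is free => place at 3.
565 hashes to 3; 3 taken => place at 4.
768 hashes to 0; slot 0 is free => place at 0.
939 hashes to 3; 3,4 taken => place at 7.
23 hashes to 7; 7 taken => place at 8.
652 hashes to 8; 8 taken => place at 9.
Table: [768, _, _, 59, 565, _, _, 939, 23, 652, _]
Lookup 652: h=8, probe 8,9 → found at 9.

2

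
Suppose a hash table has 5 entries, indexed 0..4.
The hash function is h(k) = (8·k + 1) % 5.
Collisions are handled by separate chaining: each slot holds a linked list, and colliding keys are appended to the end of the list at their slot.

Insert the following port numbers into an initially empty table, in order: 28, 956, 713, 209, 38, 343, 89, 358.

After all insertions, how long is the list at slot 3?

2

28 → bucket 0
956 → bucket 4
713 → bucket 0 (collision)
209 → bucket 3
38 → bucket 0 (collision)
343 → bucket 0 (collision)
89 → bucket 3 (collision)
358 → bucket 0 (collision)
Final buckets:
0: 28 -> 713 -> 38 -> 343 -> 358
1: ∅
2: ∅
3: 209 -> 89
4: 956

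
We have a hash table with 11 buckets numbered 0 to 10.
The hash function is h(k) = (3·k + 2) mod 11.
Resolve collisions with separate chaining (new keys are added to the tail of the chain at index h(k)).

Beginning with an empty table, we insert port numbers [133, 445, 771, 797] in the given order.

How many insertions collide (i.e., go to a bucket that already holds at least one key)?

Insert 133: h=5, bucket 5 empty -> new chain.
Insert 445: h=6, bucket 6 empty -> new chain.
Insert 771: h=5, bucket 5 nonempty -> append to chain.
Insert 797: h=6, bucket 6 nonempty -> append to chain.
Final buckets:
0: _
1: _
2: _
3: _
4: _
5: 133 -> 771
6: 445 -> 797
7: _
8: _
9: _
10: _

2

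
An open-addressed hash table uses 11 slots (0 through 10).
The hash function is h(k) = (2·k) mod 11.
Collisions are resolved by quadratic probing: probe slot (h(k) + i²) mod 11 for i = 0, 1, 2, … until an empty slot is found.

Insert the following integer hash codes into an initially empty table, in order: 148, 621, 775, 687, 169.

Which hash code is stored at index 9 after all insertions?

169

Insert 148: h=10, slot 10 empty → index 10.
Insert 621: h=10, slot 10 occupied → index 0.
Insert 775: h=10, slots 10,0 occupied → index 3.
Insert 687: h=10, slots 10,0,3 occupied → index 8.
Insert 169: h=8, slot 8 occupied → index 9.
Table: [621, ., ., 775, ., ., ., ., 687, 169, 148]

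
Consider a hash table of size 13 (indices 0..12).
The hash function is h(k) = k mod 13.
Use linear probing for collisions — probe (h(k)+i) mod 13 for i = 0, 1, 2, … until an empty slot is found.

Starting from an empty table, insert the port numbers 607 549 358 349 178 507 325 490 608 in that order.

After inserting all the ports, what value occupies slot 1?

325

607 hashes to 9; slot 9 is free -> place at 9.
549 hashes to 3; slot 3 is free -> place at 3.
358 hashes to 7; slot 7 is free -> place at 7.
349 hashes to 11; slot 11 is free -> place at 11.
178 hashes to 9; 9 taken -> place at 10.
507 hashes to 0; slot 0 is free -> place at 0.
325 hashes to 0; 0 taken -> place at 1.
490 hashes to 9; 9,10,11 taken -> place at 12.
608 hashes to 10; 10,11,12,0,1 taken -> place at 2.
Table: [507, 325, 608, 549, _, _, _, 358, _, 607, 178, 349, 490]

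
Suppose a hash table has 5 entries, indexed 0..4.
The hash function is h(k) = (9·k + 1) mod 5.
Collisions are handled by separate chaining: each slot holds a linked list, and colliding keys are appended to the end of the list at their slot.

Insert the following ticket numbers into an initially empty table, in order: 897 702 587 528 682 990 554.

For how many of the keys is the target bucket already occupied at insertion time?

897 -> bucket 4
702 -> bucket 4 (collision)
587 -> bucket 4 (collision)
528 -> bucket 3
682 -> bucket 4 (collision)
990 -> bucket 1
554 -> bucket 2
Final buckets:
0: ∅
1: 990
2: 554
3: 528
4: 897 -> 702 -> 587 -> 682

3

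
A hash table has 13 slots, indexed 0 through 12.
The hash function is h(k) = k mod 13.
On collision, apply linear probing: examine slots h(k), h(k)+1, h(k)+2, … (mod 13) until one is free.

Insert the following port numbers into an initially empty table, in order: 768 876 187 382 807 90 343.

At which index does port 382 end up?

Insert 768: h=1, slot 1 empty -> index 1.
Insert 876: h=5, slot 5 empty -> index 5.
Insert 187: h=5, slot 5 occupied -> index 6.
Insert 382: h=5, slots 5,6 occupied -> index 7.
Insert 807: h=1, slot 1 occupied -> index 2.
Insert 90: h=12, slot 12 empty -> index 12.
Insert 343: h=5, slots 5,6,7 occupied -> index 8.
Table: [_, 768, 807, _, _, 876, 187, 382, 343, _, _, _, 90]

7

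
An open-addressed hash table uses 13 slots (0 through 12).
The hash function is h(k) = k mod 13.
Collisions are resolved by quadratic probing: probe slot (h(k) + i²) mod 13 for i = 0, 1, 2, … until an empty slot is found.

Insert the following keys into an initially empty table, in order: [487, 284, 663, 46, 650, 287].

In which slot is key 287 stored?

2

Insert 487: h=6, slot 6 empty -> index 6.
Insert 284: h=11, slot 11 empty -> index 11.
Insert 663: h=0, slot 0 empty -> index 0.
Insert 46: h=7, slot 7 empty -> index 7.
Insert 650: h=0, slot 0 occupied -> index 1.
Insert 287: h=1, slot 1 occupied -> index 2.
Table: [663, 650, 287, —, —, —, 487, 46, —, —, —, 284, —]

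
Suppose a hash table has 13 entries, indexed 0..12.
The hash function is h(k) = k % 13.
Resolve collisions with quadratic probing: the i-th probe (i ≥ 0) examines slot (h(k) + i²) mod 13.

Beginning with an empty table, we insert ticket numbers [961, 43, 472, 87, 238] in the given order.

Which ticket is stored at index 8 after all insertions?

238

Insert 961: h=12, slot 12 empty => index 12.
Insert 43: h=4, slot 4 empty => index 4.
Insert 472: h=4, slot 4 occupied => index 5.
Insert 87: h=9, slot 9 empty => index 9.
Insert 238: h=4, slots 4,5 occupied => index 8.
Table: [∅, ∅, ∅, ∅, 43, 472, ∅, ∅, 238, 87, ∅, ∅, 961]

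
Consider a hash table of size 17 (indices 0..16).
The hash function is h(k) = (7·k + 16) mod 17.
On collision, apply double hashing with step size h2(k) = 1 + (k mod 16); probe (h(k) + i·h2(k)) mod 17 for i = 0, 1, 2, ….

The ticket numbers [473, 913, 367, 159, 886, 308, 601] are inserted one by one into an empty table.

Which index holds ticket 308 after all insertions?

473 hashes to 12; slot 12 is free => place at 12.
913 hashes to 15; slot 15 is free => place at 15.
367 hashes to 1; slot 1 is free => place at 1.
159 hashes to 7; slot 7 is free => place at 7.
886 hashes to 13; slot 13 is free => place at 13.
308 hashes to 13, h2=5; 13,1 taken => place at 6.
601 hashes to 7, h2=10; 7 taken => place at 0.
Table: [601, 367, ∅, ∅, ∅, ∅, 308, 159, ∅, ∅, ∅, ∅, 473, 886, ∅, 913, ∅]

6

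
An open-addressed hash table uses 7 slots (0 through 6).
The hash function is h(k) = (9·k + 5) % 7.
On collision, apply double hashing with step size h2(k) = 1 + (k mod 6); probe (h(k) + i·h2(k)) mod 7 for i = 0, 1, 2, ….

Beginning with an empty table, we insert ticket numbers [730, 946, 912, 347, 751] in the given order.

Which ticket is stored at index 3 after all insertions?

912

730: h=2 -> slot 2
946: h=0 -> slot 0
912: h=2, h2=1, probe 2,3 -> slot 3
347: h=6 -> slot 6
751: h=2, h2=2, probe 2,4 -> slot 4
Table: [946, —, 730, 912, 751, —, 347]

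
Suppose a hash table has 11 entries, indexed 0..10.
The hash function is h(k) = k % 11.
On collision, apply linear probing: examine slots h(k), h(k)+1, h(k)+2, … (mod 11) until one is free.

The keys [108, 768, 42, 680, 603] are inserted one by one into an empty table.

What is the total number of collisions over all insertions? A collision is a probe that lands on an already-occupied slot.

108 hashes to 9; slot 9 is free => place at 9.
768 hashes to 9; 9 taken => place at 10.
42 hashes to 9; 9,10 taken => place at 0.
680 hashes to 9; 9,10,0 taken => place at 1.
603 hashes to 9; 9,10,0,1 taken => place at 2.
Table: [42, 680, 603, —, —, —, —, —, —, 108, 768]

10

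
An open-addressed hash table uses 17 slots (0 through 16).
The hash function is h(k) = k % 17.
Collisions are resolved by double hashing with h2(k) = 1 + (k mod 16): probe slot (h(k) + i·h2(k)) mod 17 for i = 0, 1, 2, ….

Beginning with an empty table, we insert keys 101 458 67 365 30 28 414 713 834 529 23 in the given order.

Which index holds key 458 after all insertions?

101 hashes to 16; slot 16 is free => place at 16.
458 hashes to 16, h2=11; 16 taken => place at 10.
67 hashes to 16, h2=4; 16 taken => place at 3.
365 hashes to 8; slot 8 is free => place at 8.
30 hashes to 13; slot 13 is free => place at 13.
28 hashes to 11; slot 11 is free => place at 11.
414 hashes to 6; slot 6 is free => place at 6.
713 hashes to 16, h2=10; 16 taken => place at 9.
834 hashes to 1; slot 1 is free => place at 1.
529 hashes to 2; slot 2 is free => place at 2.
23 hashes to 6, h2=8; 6 taken => place at 14.
Table: [_, 834, 529, 67, _, _, 414, _, 365, 713, 458, 28, _, 30, 23, _, 101]

10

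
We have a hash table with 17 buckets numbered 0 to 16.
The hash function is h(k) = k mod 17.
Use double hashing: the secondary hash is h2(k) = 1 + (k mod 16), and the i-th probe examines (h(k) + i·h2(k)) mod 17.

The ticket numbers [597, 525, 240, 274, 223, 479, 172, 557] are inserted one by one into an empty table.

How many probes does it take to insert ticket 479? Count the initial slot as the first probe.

597 hashes to 2; slot 2 is free -> place at 2.
525 hashes to 15; slot 15 is free -> place at 15.
240 hashes to 2, h2=1; 2 taken -> place at 3.
274 hashes to 2, h2=3; 2 taken -> place at 5.
223 hashes to 2, h2=16; 2 taken -> place at 1.
479 hashes to 3, h2=16; 3,2,1 taken -> place at 0.
172 hashes to 2, h2=13; 2,15 taken -> place at 11.
557 hashes to 13; slot 13 is free -> place at 13.
Table: [479, 223, 597, 240, ., 274, ., ., ., ., ., 172, ., 557, ., 525, .]

4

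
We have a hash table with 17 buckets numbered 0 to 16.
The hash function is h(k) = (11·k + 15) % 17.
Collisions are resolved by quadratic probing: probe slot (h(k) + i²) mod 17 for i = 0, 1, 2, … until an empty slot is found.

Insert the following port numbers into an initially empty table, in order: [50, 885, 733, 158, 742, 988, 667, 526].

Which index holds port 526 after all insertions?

50 hashes to 4; slot 4 is free => place at 4.
885 hashes to 9; slot 9 is free => place at 9.
733 hashes to 3; slot 3 is free => place at 3.
158 hashes to 2; slot 2 is free => place at 2.
742 hashes to 0; slot 0 is free => place at 0.
988 hashes to 3; 3,4 taken => place at 7.
667 hashes to 8; slot 8 is free => place at 8.
526 hashes to 4; 4 taken => place at 5.
Table: [742, —, 158, 733, 50, 526, —, 988, 667, 885, —, —, —, —, —, —, —]

5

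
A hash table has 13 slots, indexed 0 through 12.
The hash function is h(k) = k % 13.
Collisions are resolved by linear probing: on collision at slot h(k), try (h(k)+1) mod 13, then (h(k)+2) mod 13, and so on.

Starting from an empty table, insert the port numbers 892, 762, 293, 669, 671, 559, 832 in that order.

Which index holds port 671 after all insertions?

892 hashes to 8; slot 8 is free -> place at 8.
762 hashes to 8; 8 taken -> place at 9.
293 hashes to 7; slot 7 is free -> place at 7.
669 hashes to 6; slot 6 is free -> place at 6.
671 hashes to 8; 8,9 taken -> place at 10.
559 hashes to 0; slot 0 is free -> place at 0.
832 hashes to 0; 0 taken -> place at 1.
Table: [559, 832, _, _, _, _, 669, 293, 892, 762, 671, _, _]

10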